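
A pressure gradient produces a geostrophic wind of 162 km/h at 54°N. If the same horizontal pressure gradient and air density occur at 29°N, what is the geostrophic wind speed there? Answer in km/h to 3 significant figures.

With the same pressure gradient and density, V_g ∝ 1/f ∝ 1/sin φ.
V₂ = V₁ · sin φ₁ / sin φ₂ = 162 × sin 54° / sin 29°
V₂ = 162 × 0.8090/0.4848 = 270 km/h

270 km/h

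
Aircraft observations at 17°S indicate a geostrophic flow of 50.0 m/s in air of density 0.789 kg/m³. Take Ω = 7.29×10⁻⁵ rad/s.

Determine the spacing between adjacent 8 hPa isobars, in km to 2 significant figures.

480 km

Coriolis parameter at 17°S:
f = 2Ω sin φ = 2 × 7.29×10⁻⁵ × sin 17° = 4.26×10⁻⁵ s⁻¹
Geostrophic balance rearranged: |∂P/∂n| = f ρ V_g
|∂P/∂n| = 4.26×10⁻⁵ × 0.789 × 50.0 = 1.68×10⁻³ Pa/m
Isobar spacing: Δn = ΔP/|∂P/∂n| = 800 Pa / 1.68×10⁻³ Pa/m = 475719 m ≈ 480 km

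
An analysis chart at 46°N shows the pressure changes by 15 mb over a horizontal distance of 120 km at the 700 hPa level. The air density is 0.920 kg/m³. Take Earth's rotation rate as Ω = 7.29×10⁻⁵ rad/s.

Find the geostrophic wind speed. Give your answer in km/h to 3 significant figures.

Coriolis parameter at 46°N:
f = 2Ω sin φ = 2 × 7.29×10⁻⁵ × sin 46° = 1.05×10⁻⁴ s⁻¹
Pressure gradient: |∂P/∂n| = 1500 Pa / 120000 m = 1.25×10⁻² Pa/m
Geostrophic balance (pressure-gradient force = Coriolis force):
V_g = (1/(fρ)) |∂P/∂n| = 1.25×10⁻² / (1.05×10⁻⁴ × 0.920) = 130 m/s
Converting: 130 m/s × 3.6 = 466 km/h

466 km/h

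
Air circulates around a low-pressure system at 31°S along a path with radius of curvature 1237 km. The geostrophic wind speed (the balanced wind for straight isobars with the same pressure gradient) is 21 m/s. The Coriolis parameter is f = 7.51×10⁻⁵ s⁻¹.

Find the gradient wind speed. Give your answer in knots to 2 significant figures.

Around a low, centrifugal force acts outward with Coriolis, so pressure-gradient force balances both:
(1/ρ)|∂P/∂n| = fV + V²/R  →  V² + fR·V − fR·V_g = 0
With fR = 7.51×10⁻⁵ × 1237×10³ m = 92.9 m/s:
V = [−fR + √((fR)² + 4 fR V_g)]/2 = [−92.9 + √(92.9² + 4×92.9×21)]/2 = 17.6 m/s
Subgeostrophic (V < V_g = 21 m/s), as expected around a low.
Converting: 17.6 m/s × 1.944 = 34 knots

34 knots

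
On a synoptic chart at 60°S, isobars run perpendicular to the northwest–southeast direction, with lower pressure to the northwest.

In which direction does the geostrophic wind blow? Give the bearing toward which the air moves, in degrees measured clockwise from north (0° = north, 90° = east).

The pressure-gradient force points toward the northwest (bearing 315°).
Geostrophic balance: in the Southern Hemisphere the Coriolis force deflects motion to the left, so the geostrophic wind blows 90° to the left of the pressure-gradient force (low pressure on the right).
Rotating 315° by 90° counterclockwise gives 225° — the wind blows toward the southwest.

225°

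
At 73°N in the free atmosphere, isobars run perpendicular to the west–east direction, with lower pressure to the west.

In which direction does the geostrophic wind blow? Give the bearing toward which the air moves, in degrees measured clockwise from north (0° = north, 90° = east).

The pressure-gradient force points toward the west (bearing 270°).
Geostrophic balance: in the Northern Hemisphere the Coriolis force deflects motion to the right, so the geostrophic wind blows 90° to the right of the pressure-gradient force (low pressure on the left).
Rotating 270° by 90° clockwise gives 000° — the wind blows toward the north.

000°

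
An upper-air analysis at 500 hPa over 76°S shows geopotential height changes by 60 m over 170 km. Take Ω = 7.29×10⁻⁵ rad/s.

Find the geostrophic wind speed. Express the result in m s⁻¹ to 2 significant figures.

24 m s⁻¹

Coriolis parameter at 76°S:
f = 2Ω sin φ = 2 × 7.29×10⁻⁵ × sin 76° = 1.41×10⁻⁴ s⁻¹
Height gradient: |∂Z/∂n| = 60 m / 170000 m = 3.53×10⁻⁴
On a pressure surface, geostrophic balance gives V_g = (g/f)|∂Z/∂n|:
V_g = 9.81 × 3.53×10⁻⁴ / 1.41×10⁻⁴ = 24.5 m/s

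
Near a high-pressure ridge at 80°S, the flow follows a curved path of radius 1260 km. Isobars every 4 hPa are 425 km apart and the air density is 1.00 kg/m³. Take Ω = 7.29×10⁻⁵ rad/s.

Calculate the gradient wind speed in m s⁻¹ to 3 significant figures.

6.81 m s⁻¹

Coriolis parameter at 80°S:
f = 2Ω sin φ = 2 × 7.29×10⁻⁵ × sin 80° = 1.44×10⁻⁴ s⁻¹
Pressure gradient: |∂P/∂n| = 400 Pa / 425000 m = 9.41×10⁻⁴ Pa/m
Geostrophic speed: V_g = |∂P/∂n|/(fρ) = 9.41×10⁻⁴/(1.44×10⁻⁴ × 1.00) = 6.55 m/s
Around a high, pressure-gradient force acts outward with centrifugal, so Coriolis balances both:
fV = (1/ρ)|∂P/∂n| + V²/R  →  V² − fR·V + fR·V_g = 0
With fR = 1.44×10⁻⁴ × 1260×10³ m = 181 m/s:
V = [fR − √((fR)² − 4 fR V_g)]/2 = [181 − √(181² − 4×181×6.55)]/2 = 6.81 m/s
Supergeostrophic (V > V_g = 6.55 m/s), as expected around a high.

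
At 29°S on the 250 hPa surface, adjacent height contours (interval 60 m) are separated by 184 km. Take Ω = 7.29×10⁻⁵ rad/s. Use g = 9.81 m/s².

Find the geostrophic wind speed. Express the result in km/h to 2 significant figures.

Coriolis parameter at 29°S:
f = 2Ω sin φ = 2 × 7.29×10⁻⁵ × sin 29° = 7.07×10⁻⁵ s⁻¹
Height gradient: |∂Z/∂n| = 60 m / 184000 m = 3.26×10⁻⁴
On a pressure surface, geostrophic balance gives V_g = (g/f)|∂Z/∂n|:
V_g = 9.81 × 3.26×10⁻⁴ / 7.07×10⁻⁵ = 45.3 m/s
Converting: 45.3 m/s × 3.6 = 160 km/h

160 km/h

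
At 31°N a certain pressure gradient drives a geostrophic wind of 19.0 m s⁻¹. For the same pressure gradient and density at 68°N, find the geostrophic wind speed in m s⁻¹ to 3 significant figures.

10.6 m s⁻¹

With the same pressure gradient and density, V_g ∝ 1/f ∝ 1/sin φ.
V₂ = V₁ · sin φ₁ / sin φ₂ = 19.0 × sin 31° / sin 68°
V₂ = 19.0 × 0.5150/0.9272 = 10.6 m s⁻¹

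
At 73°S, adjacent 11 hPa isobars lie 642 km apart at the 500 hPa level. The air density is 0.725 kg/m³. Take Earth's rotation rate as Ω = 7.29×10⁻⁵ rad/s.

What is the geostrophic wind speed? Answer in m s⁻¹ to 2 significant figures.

17 m s⁻¹

Coriolis parameter at 73°S:
f = 2Ω sin φ = 2 × 7.29×10⁻⁵ × sin 73° = 1.39×10⁻⁴ s⁻¹
Pressure gradient: |∂P/∂n| = 1100 Pa / 642000 m = 1.71×10⁻³ Pa/m
Geostrophic balance (pressure-gradient force = Coriolis force):
V_g = (1/(fρ)) |∂P/∂n| = 1.71×10⁻³ / (1.39×10⁻⁴ × 0.725) = 16.9 m/s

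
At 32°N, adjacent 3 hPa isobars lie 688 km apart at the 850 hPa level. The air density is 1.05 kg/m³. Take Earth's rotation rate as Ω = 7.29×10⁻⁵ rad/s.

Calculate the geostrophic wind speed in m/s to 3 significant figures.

5.37 m/s

Coriolis parameter at 32°N:
f = 2Ω sin φ = 2 × 7.29×10⁻⁵ × sin 32° = 7.73×10⁻⁵ s⁻¹
Pressure gradient: |∂P/∂n| = 300 Pa / 688000 m = 4.36×10⁻⁴ Pa/m
Geostrophic balance (pressure-gradient force = Coriolis force):
V_g = (1/(fρ)) |∂P/∂n| = 4.36×10⁻⁴ / (7.73×10⁻⁵ × 1.05) = 5.37 m/s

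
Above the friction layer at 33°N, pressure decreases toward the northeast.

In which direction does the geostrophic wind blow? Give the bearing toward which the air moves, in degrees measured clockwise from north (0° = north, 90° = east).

135°

The pressure-gradient force points toward the northeast (bearing 045°).
Geostrophic balance: in the Northern Hemisphere the Coriolis force deflects motion to the right, so the geostrophic wind blows 90° to the right of the pressure-gradient force (low pressure on the left).
Rotating 045° by 90° clockwise gives 135° — the wind blows toward the southeast.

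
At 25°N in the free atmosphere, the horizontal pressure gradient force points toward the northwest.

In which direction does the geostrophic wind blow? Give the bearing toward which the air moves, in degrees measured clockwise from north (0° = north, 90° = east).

045°

The pressure-gradient force points toward the northwest (bearing 315°).
Geostrophic balance: in the Northern Hemisphere the Coriolis force deflects motion to the right, so the geostrophic wind blows 90° to the right of the pressure-gradient force (low pressure on the left).
Rotating 315° by 90° clockwise gives 045° — the wind blows toward the northeast.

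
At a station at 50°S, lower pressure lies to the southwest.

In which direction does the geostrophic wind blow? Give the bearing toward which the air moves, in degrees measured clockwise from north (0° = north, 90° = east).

The pressure-gradient force points toward the southwest (bearing 225°).
Geostrophic balance: in the Southern Hemisphere the Coriolis force deflects motion to the left, so the geostrophic wind blows 90° to the left of the pressure-gradient force (low pressure on the right).
Rotating 225° by 90° counterclockwise gives 135° — the wind blows toward the southeast.

135°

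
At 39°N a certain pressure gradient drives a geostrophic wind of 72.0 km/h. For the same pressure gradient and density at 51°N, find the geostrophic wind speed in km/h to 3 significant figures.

58.3 km/h

With the same pressure gradient and density, V_g ∝ 1/f ∝ 1/sin φ.
V₂ = V₁ · sin φ₁ / sin φ₂ = 72.0 × sin 39° / sin 51°
V₂ = 72.0 × 0.6293/0.7771 = 58.3 km/h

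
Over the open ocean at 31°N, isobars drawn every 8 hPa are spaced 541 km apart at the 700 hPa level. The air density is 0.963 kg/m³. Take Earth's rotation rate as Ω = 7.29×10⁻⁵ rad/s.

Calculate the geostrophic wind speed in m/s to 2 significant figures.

Coriolis parameter at 31°N:
f = 2Ω sin φ = 2 × 7.29×10⁻⁵ × sin 31° = 7.51×10⁻⁵ s⁻¹
Pressure gradient: |∂P/∂n| = 800 Pa / 541000 m = 1.48×10⁻³ Pa/m
Geostrophic balance (pressure-gradient force = Coriolis force):
V_g = (1/(fρ)) |∂P/∂n| = 1.48×10⁻³ / (7.51×10⁻⁵ × 0.963) = 20.4 m/s

20 m/s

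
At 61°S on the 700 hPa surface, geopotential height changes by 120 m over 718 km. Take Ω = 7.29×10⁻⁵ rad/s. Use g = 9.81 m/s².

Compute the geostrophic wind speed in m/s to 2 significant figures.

13 m/s

Coriolis parameter at 61°S:
f = 2Ω sin φ = 2 × 7.29×10⁻⁵ × sin 61° = 1.28×10⁻⁴ s⁻¹
Height gradient: |∂Z/∂n| = 120 m / 718000 m = 1.67×10⁻⁴
On a pressure surface, geostrophic balance gives V_g = (g/f)|∂Z/∂n|:
V_g = 9.81 × 1.67×10⁻⁴ / 1.28×10⁻⁴ = 12.9 m/s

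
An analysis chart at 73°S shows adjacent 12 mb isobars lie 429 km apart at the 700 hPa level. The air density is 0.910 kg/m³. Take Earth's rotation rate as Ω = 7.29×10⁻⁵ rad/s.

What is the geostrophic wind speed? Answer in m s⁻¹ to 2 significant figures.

22 m s⁻¹

Coriolis parameter at 73°S:
f = 2Ω sin φ = 2 × 7.29×10⁻⁵ × sin 73° = 1.39×10⁻⁴ s⁻¹
Pressure gradient: |∂P/∂n| = 1200 Pa / 429000 m = 2.80×10⁻³ Pa/m
Geostrophic balance (pressure-gradient force = Coriolis force):
V_g = (1/(fρ)) |∂P/∂n| = 2.80×10⁻³ / (1.39×10⁻⁴ × 0.910) = 22.0 m/s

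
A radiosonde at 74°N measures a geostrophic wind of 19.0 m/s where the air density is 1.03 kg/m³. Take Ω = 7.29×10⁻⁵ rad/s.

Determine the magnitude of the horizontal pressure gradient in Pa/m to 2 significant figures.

2.7×10⁻³ Pa/m

Coriolis parameter at 74°N:
f = 2Ω sin φ = 2 × 7.29×10⁻⁵ × sin 74° = 1.40×10⁻⁴ s⁻¹
Geostrophic balance rearranged: |∂P/∂n| = f ρ V_g
|∂P/∂n| = 1.40×10⁻⁴ × 1.03 × 19.0 = 2.74×10⁻³ Pa/m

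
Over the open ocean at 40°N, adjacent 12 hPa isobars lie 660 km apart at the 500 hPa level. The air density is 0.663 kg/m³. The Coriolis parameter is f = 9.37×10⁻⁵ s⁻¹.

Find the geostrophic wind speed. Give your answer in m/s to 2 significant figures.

29 m/s

Pressure gradient: |∂P/∂n| = 1200 Pa / 660000 m = 1.82×10⁻³ Pa/m
Geostrophic balance (pressure-gradient force = Coriolis force):
V_g = (1/(fρ)) |∂P/∂n| = 1.82×10⁻³ / (9.37×10⁻⁵ × 0.663) = 29.3 m/s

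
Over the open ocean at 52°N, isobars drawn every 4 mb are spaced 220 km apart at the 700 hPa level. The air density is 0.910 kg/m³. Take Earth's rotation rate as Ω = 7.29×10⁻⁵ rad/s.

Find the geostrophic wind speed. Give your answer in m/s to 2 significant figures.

Coriolis parameter at 52°N:
f = 2Ω sin φ = 2 × 7.29×10⁻⁵ × sin 52° = 1.15×10⁻⁴ s⁻¹
Pressure gradient: |∂P/∂n| = 400 Pa / 220000 m = 1.82×10⁻³ Pa/m
Geostrophic balance (pressure-gradient force = Coriolis force):
V_g = (1/(fρ)) |∂P/∂n| = 1.82×10⁻³ / (1.15×10⁻⁴ × 0.910) = 17.4 m/s

17 m/s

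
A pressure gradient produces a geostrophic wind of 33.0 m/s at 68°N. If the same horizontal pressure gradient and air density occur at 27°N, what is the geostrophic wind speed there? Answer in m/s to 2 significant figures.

With the same pressure gradient and density, V_g ∝ 1/f ∝ 1/sin φ.
V₂ = V₁ · sin φ₁ / sin φ₂ = 33.0 × sin 68° / sin 27°
V₂ = 33.0 × 0.9272/0.4540 = 67 m/s

67 m/s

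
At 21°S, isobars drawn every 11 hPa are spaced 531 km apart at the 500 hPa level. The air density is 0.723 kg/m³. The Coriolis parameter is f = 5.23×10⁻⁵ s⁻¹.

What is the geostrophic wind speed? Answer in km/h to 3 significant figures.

197 km/h

Pressure gradient: |∂P/∂n| = 1100 Pa / 531000 m = 2.07×10⁻³ Pa/m
Geostrophic balance (pressure-gradient force = Coriolis force):
V_g = (1/(fρ)) |∂P/∂n| = 2.07×10⁻³ / (5.23×10⁻⁵ × 0.723) = 54.8 m/s
Converting: 54.8 m/s × 3.6 = 197 km/h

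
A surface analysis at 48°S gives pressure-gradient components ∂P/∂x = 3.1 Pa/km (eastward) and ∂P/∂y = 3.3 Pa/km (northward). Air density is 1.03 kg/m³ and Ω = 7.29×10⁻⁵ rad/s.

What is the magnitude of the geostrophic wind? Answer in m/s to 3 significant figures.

40.6 m/s

Coriolis parameter at 48°S:
f = 2Ω sin φ = 2 × 7.29×10⁻⁵ × sin 48° = 1.08×10⁻⁴ s⁻¹
In the Southern Hemisphere f is negative: f = −1.08×10⁻⁴ s⁻¹.
Component geostrophic relations (x east, y north):
u_g = −(1/(fρ)) ∂P/∂y,  v_g = (1/(fρ)) ∂P/∂x
u_g = −(3.3×10⁻³)/(−1.08×10⁻⁴ × 1.03) = 29.6 m/s;  v_g = (3.1×10⁻³)/(−1.08×10⁻⁴ × 1.03) = −27.8 m/s
|V_g| = √(u_g² + v_g²) = 40.6 m/s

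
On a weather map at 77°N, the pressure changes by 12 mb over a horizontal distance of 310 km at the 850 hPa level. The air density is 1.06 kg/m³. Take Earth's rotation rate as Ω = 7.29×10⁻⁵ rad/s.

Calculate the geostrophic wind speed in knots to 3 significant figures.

Coriolis parameter at 77°N:
f = 2Ω sin φ = 2 × 7.29×10⁻⁵ × sin 77° = 1.42×10⁻⁴ s⁻¹
Pressure gradient: |∂P/∂n| = 1200 Pa / 310000 m = 3.87×10⁻³ Pa/m
Geostrophic balance (pressure-gradient force = Coriolis force):
V_g = (1/(fρ)) |∂P/∂n| = 3.87×10⁻³ / (1.42×10⁻⁴ × 1.06) = 25.7 m/s
Converting: 25.7 m/s × 1.944 = 50.0 knots

50.0 knots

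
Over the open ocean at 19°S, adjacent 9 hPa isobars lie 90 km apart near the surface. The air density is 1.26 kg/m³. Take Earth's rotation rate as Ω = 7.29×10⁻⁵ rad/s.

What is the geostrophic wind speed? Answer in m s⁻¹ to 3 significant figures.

Coriolis parameter at 19°S:
f = 2Ω sin φ = 2 × 7.29×10⁻⁵ × sin 19° = 4.75×10⁻⁵ s⁻¹
Pressure gradient: |∂P/∂n| = 900 Pa / 90000 m = 1.00×10⁻² Pa/m
Geostrophic balance (pressure-gradient force = Coriolis force):
V_g = (1/(fρ)) |∂P/∂n| = 1.00×10⁻² / (4.75×10⁻⁵ × 1.26) = 167 m/s

167 m s⁻¹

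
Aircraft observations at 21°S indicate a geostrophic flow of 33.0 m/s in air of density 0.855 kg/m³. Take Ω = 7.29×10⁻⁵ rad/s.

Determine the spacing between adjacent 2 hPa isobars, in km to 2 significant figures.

140 km

Coriolis parameter at 21°S:
f = 2Ω sin φ = 2 × 7.29×10⁻⁵ × sin 21° = 5.23×10⁻⁵ s⁻¹
Geostrophic balance rearranged: |∂P/∂n| = f ρ V_g
|∂P/∂n| = 5.23×10⁻⁵ × 0.855 × 33.0 = 1.47×10⁻³ Pa/m
Isobar spacing: Δn = ΔP/|∂P/∂n| = 200 Pa / 1.47×10⁻³ Pa/m = 135664 m ≈ 140 km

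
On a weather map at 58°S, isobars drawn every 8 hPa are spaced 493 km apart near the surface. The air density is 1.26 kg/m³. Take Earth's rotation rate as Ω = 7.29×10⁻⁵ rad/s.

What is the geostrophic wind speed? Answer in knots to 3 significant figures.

20.2 knots

Coriolis parameter at 58°S:
f = 2Ω sin φ = 2 × 7.29×10⁻⁵ × sin 58° = 1.24×10⁻⁴ s⁻¹
Pressure gradient: |∂P/∂n| = 800 Pa / 493000 m = 1.62×10⁻³ Pa/m
Geostrophic balance (pressure-gradient force = Coriolis force):
V_g = (1/(fρ)) |∂P/∂n| = 1.62×10⁻³ / (1.24×10⁻⁴ × 1.26) = 10.4 m/s
Converting: 10.4 m/s × 1.944 = 20.2 knots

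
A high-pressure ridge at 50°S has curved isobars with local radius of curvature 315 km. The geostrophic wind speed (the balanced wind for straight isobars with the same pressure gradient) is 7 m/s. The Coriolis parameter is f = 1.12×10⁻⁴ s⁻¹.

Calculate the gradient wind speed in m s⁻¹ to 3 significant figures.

Around a high, pressure-gradient force acts outward with centrifugal, so Coriolis balances both:
fV = (1/ρ)|∂P/∂n| + V²/R  →  V² − fR·V + fR·V_g = 0
With fR = 1.12×10⁻⁴ × 315×10³ m = 35.3 m/s:
V = [fR − √((fR)² − 4 fR V_g)]/2 = [35.3 − √(35.3² − 4×35.3×7)]/2 = 9.63 m/s
Supergeostrophic (V > V_g = 7 m/s), as expected around a high.

9.63 m s⁻¹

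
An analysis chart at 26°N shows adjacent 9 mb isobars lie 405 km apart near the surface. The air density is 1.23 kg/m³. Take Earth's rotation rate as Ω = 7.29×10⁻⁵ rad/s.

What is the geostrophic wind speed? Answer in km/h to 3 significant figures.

102 km/h

Coriolis parameter at 26°N:
f = 2Ω sin φ = 2 × 7.29×10⁻⁵ × sin 26° = 6.39×10⁻⁵ s⁻¹
Pressure gradient: |∂P/∂n| = 900 Pa / 405000 m = 2.22×10⁻³ Pa/m
Geostrophic balance (pressure-gradient force = Coriolis force):
V_g = (1/(fρ)) |∂P/∂n| = 2.22×10⁻³ / (6.39×10⁻⁵ × 1.23) = 28.3 m/s
Converting: 28.3 m/s × 3.6 = 102 km/h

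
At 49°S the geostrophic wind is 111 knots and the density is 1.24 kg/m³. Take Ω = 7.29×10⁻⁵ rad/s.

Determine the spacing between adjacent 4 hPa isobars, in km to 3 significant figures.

51.3 km

Coriolis parameter at 49°S:
f = 2Ω sin φ = 2 × 7.29×10⁻⁵ × sin 49° = 1.10×10⁻⁴ s⁻¹
Wind speed in SI: 111 knots = 57.1 m/s
Geostrophic balance rearranged: |∂P/∂n| = f ρ V_g
|∂P/∂n| = 1.10×10⁻⁴ × 1.24 × 57.1 = 7.79×10⁻³ Pa/m
Isobar spacing: Δn = ΔP/|∂P/∂n| = 400 Pa / 7.79×10⁻³ Pa/m = 51338 m ≈ 51.3 km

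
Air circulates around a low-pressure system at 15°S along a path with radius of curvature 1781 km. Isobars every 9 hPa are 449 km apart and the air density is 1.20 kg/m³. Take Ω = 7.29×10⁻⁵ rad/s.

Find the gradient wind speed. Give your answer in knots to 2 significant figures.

59 knots

Coriolis parameter at 15°S:
f = 2Ω sin φ = 2 × 7.29×10⁻⁵ × sin 15° = 3.77×10⁻⁵ s⁻¹
Pressure gradient: |∂P/∂n| = 900 Pa / 449000 m = 2.00×10⁻³ Pa/m
Geostrophic speed: V_g = |∂P/∂n|/(fρ) = 2.00×10⁻³/(3.77×10⁻⁵ × 1.20) = 44.3 m/s
Around a low, centrifugal force acts outward with Coriolis, so pressure-gradient force balances both:
(1/ρ)|∂P/∂n| = fV + V²/R  →  V² + fR·V − fR·V_g = 0
With fR = 3.77×10⁻⁵ × 1781×10³ m = 67.2 m/s:
V = [−fR + √((fR)² + 4 fR V_g)]/2 = [−67.2 + √(67.2² + 4×67.2×44.3)]/2 = 30.5 m/s
Subgeostrophic (V < V_g = 44.3 m/s), as expected around a low.
Converting: 30.5 m/s × 1.944 = 59 knots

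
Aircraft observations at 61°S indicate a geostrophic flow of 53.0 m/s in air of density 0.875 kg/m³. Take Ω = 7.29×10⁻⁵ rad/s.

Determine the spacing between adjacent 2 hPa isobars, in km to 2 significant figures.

Coriolis parameter at 61°S:
f = 2Ω sin φ = 2 × 7.29×10⁻⁵ × sin 61° = 1.28×10⁻⁴ s⁻¹
Geostrophic balance rearranged: |∂P/∂n| = f ρ V_g
|∂P/∂n| = 1.28×10⁻⁴ × 0.875 × 53.0 = 5.91×10⁻³ Pa/m
Isobar spacing: Δn = ΔP/|∂P/∂n| = 200 Pa / 5.91×10⁻³ Pa/m = 33820 m ≈ 34 km

34 km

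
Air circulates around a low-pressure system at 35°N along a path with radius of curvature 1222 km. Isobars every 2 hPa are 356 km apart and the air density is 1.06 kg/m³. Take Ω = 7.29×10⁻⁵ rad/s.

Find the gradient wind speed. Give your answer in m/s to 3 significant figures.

5.99 m/s

Coriolis parameter at 35°N:
f = 2Ω sin φ = 2 × 7.29×10⁻⁵ × sin 35° = 8.36×10⁻⁵ s⁻¹
Pressure gradient: |∂P/∂n| = 200 Pa / 356000 m = 5.62×10⁻⁴ Pa/m
Geostrophic speed: V_g = |∂P/∂n|/(fρ) = 5.62×10⁻⁴/(8.36×10⁻⁵ × 1.06) = 6.34 m/s
Around a low, centrifugal force acts outward with Coriolis, so pressure-gradient force balances both:
(1/ρ)|∂P/∂n| = fV + V²/R  →  V² + fR·V − fR·V_g = 0
With fR = 8.36×10⁻⁵ × 1222×10³ m = 102 m/s:
V = [−fR + √((fR)² + 4 fR V_g)]/2 = [−102 + √(102² + 4×102×6.34)]/2 = 5.99 m/s
Subgeostrophic (V < V_g = 6.34 m/s), as expected around a low.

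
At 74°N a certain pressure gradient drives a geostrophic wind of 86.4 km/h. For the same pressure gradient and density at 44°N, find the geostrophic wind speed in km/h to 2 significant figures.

With the same pressure gradient and density, V_g ∝ 1/f ∝ 1/sin φ.
V₂ = V₁ · sin φ₁ / sin φ₂ = 86.4 × sin 74° / sin 44°
V₂ = 86.4 × 0.9613/0.6947 = 120 km/h

120 km/h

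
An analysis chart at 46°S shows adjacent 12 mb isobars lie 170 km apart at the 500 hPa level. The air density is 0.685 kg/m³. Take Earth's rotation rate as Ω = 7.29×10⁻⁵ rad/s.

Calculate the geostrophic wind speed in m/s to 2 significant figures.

Coriolis parameter at 46°S:
f = 2Ω sin φ = 2 × 7.29×10⁻⁵ × sin 46° = 1.05×10⁻⁴ s⁻¹
Pressure gradient: |∂P/∂n| = 1200 Pa / 170000 m = 7.06×10⁻³ Pa/m
Geostrophic balance (pressure-gradient force = Coriolis force):
V_g = (1/(fρ)) |∂P/∂n| = 7.06×10⁻³ / (1.05×10⁻⁴ × 0.685) = 98.3 m/s

98 m/s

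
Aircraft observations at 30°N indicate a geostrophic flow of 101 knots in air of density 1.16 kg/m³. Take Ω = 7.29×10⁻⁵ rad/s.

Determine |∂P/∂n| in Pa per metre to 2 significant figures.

Coriolis parameter at 30°N:
f = 2Ω sin φ = 2 × 7.29×10⁻⁵ × sin 30° = 7.29×10⁻⁵ s⁻¹
Wind speed in SI: 101 knots = 52.0 m/s
Geostrophic balance rearranged: |∂P/∂n| = f ρ V_g
|∂P/∂n| = 7.29×10⁻⁵ × 1.16 × 52.0 = 4.39×10⁻³ Pa/m

4.4×10⁻³ Pa/m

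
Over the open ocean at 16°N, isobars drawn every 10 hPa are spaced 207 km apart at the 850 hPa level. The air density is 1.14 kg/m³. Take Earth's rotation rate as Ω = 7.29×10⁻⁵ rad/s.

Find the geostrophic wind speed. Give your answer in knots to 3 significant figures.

205 knots

Coriolis parameter at 16°N:
f = 2Ω sin φ = 2 × 7.29×10⁻⁵ × sin 16° = 4.02×10⁻⁵ s⁻¹
Pressure gradient: |∂P/∂n| = 1000 Pa / 207000 m = 4.83×10⁻³ Pa/m
Geostrophic balance (pressure-gradient force = Coriolis force):
V_g = (1/(fρ)) |∂P/∂n| = 4.83×10⁻³ / (4.02×10⁻⁵ × 1.14) = 105 m/s
Converting: 105 m/s × 1.944 = 205 knots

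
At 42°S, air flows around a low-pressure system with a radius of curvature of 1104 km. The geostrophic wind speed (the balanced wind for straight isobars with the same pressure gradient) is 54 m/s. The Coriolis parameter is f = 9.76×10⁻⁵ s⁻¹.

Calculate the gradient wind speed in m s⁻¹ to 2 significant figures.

40 m s⁻¹

Around a low, centrifugal force acts outward with Coriolis, so pressure-gradient force balances both:
(1/ρ)|∂P/∂n| = fV + V²/R  →  V² + fR·V − fR·V_g = 0
With fR = 9.76×10⁻⁵ × 1104×10³ m = 108 m/s:
V = [−fR + √((fR)² + 4 fR V_g)]/2 = [−108 + √(108² + 4×108×54)]/2 = 39.5 m/s
Subgeostrophic (V < V_g = 54 m/s), as expected around a low.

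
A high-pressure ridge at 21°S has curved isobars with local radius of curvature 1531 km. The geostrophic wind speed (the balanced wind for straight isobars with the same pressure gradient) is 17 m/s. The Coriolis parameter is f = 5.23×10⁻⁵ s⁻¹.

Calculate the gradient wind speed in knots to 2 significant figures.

48 knots

Around a high, pressure-gradient force acts outward with centrifugal, so Coriolis balances both:
fV = (1/ρ)|∂P/∂n| + V²/R  →  V² − fR·V + fR·V_g = 0
With fR = 5.23×10⁻⁵ × 1531×10³ m = 80.1 m/s:
V = [fR − √((fR)² − 4 fR V_g)]/2 = [80.1 − √(80.1² − 4×80.1×17)]/2 = 24.5 m/s
Supergeostrophic (V > V_g = 17 m/s), as expected around a high.
Converting: 24.5 m/s × 1.944 = 48 knots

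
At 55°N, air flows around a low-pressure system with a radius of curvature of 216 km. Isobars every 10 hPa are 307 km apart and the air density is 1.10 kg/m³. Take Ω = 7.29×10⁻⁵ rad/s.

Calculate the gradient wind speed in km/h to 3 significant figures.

55.8 km/h

Coriolis parameter at 55°N:
f = 2Ω sin φ = 2 × 7.29×10⁻⁵ × sin 55° = 1.19×10⁻⁴ s⁻¹
Pressure gradient: |∂P/∂n| = 1000 Pa / 307000 m = 3.26×10⁻³ Pa/m
Geostrophic speed: V_g = |∂P/∂n|/(fρ) = 3.26×10⁻³/(1.19×10⁻⁴ × 1.10) = 24.8 m/s
Around a low, centrifugal force acts outward with Coriolis, so pressure-gradient force balances both:
(1/ρ)|∂P/∂n| = fV + V²/R  →  V² + fR·V − fR·V_g = 0
With fR = 1.19×10⁻⁴ × 216×10³ m = 25.8 m/s:
V = [−fR + √((fR)² + 4 fR V_g)]/2 = [−25.8 + √(25.8² + 4×25.8×24.8)]/2 = 15.5 m/s
Subgeostrophic (V < V_g = 24.8 m/s), as expected around a low.
Converting: 15.5 m/s × 3.6 = 55.8 km/h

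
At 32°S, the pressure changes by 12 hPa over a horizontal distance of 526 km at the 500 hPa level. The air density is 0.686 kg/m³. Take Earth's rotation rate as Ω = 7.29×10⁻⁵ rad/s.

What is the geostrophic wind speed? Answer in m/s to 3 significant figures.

43.0 m/s

Coriolis parameter at 32°S:
f = 2Ω sin φ = 2 × 7.29×10⁻⁵ × sin 32° = 7.73×10⁻⁵ s⁻¹
Pressure gradient: |∂P/∂n| = 1200 Pa / 526000 m = 2.28×10⁻³ Pa/m
Geostrophic balance (pressure-gradient force = Coriolis force):
V_g = (1/(fρ)) |∂P/∂n| = 2.28×10⁻³ / (7.73×10⁻⁵ × 0.686) = 43.0 m/s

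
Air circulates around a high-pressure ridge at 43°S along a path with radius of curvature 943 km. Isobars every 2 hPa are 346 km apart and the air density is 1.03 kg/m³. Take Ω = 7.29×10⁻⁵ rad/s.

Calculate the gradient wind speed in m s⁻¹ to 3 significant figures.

6.03 m s⁻¹

Coriolis parameter at 43°S:
f = 2Ω sin φ = 2 × 7.29×10⁻⁵ × sin 43° = 9.94×10⁻⁵ s⁻¹
Pressure gradient: |∂P/∂n| = 200 Pa / 346000 m = 5.78×10⁻⁴ Pa/m
Geostrophic speed: V_g = |∂P/∂n|/(fρ) = 5.78×10⁻⁴/(9.94×10⁻⁵ × 1.03) = 5.64 m/s
Around a high, pressure-gradient force acts outward with centrifugal, so Coriolis balances both:
fV = (1/ρ)|∂P/∂n| + V²/R  →  V² − fR·V + fR·V_g = 0
With fR = 9.94×10⁻⁵ × 943×10³ m = 93.8 m/s:
V = [fR − √((fR)² − 4 fR V_g)]/2 = [93.8 − √(93.8² − 4×93.8×5.64)]/2 = 6.03 m/s
Supergeostrophic (V > V_g = 5.64 m/s), as expected around a high.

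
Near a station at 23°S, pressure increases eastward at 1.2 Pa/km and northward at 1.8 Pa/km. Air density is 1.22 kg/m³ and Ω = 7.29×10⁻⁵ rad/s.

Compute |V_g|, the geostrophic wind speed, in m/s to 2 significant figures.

31 m/s

Coriolis parameter at 23°S:
f = 2Ω sin φ = 2 × 7.29×10⁻⁵ × sin 23° = 5.70×10⁻⁵ s⁻¹
In the Southern Hemisphere f is negative: f = −5.70×10⁻⁵ s⁻¹.
Component geostrophic relations (x east, y north):
u_g = −(1/(fρ)) ∂P/∂y,  v_g = (1/(fρ)) ∂P/∂x
u_g = −(1.8×10⁻³)/(−5.70×10⁻⁵ × 1.22) = 25.9 m/s;  v_g = (1.2×10⁻³)/(−5.70×10⁻⁵ × 1.22) = −17.3 m/s
|V_g| = √(u_g² + v_g²) = 31.1 m/s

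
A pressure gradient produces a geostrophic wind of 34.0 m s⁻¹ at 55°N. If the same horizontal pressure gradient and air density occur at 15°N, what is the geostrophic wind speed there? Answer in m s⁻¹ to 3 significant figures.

With the same pressure gradient and density, V_g ∝ 1/f ∝ 1/sin φ.
V₂ = V₁ · sin φ₁ / sin φ₂ = 34.0 × sin 55° / sin 15°
V₂ = 34.0 × 0.8192/0.2588 = 108 m s⁻¹

108 m s⁻¹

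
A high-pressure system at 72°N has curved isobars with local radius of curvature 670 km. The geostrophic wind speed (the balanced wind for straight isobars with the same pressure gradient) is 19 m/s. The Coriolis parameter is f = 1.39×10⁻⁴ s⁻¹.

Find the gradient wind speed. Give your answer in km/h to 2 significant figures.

Around a high, pressure-gradient force acts outward with centrifugal, so Coriolis balances both:
fV = (1/ρ)|∂P/∂n| + V²/R  →  V² − fR·V + fR·V_g = 0
With fR = 1.39×10⁻⁴ × 670×10³ m = 93.1 m/s:
V = [fR − √((fR)² − 4 fR V_g)]/2 = [93.1 − √(93.1² − 4×93.1×19)]/2 = 26.6 m/s
Supergeostrophic (V > V_g = 19 m/s), as expected around a high.
Converting: 26.6 m/s × 3.6 = 96 km/h

96 km/h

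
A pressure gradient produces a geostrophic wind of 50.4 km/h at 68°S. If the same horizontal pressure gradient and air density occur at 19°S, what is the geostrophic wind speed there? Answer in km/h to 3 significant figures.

With the same pressure gradient and density, V_g ∝ 1/f ∝ 1/sin φ.
V₂ = V₁ · sin φ₁ / sin φ₂ = 50.4 × sin 68° / sin 19°
V₂ = 50.4 × 0.9272/0.3256 = 144 km/h

144 km/h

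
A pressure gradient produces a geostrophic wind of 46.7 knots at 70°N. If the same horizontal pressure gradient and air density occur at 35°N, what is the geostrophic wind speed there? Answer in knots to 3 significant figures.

With the same pressure gradient and density, V_g ∝ 1/f ∝ 1/sin φ.
V₂ = V₁ · sin φ₁ / sin φ₂ = 46.7 × sin 70° / sin 35°
V₂ = 46.7 × 0.9397/0.5736 = 76.5 knots

76.5 knots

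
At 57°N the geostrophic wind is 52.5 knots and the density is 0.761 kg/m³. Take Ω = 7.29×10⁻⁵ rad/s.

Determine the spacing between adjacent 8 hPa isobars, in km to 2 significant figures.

Coriolis parameter at 57°N:
f = 2Ω sin φ = 2 × 7.29×10⁻⁵ × sin 57° = 1.22×10⁻⁴ s⁻¹
Wind speed in SI: 52.5 knots = 27.0 m/s
Geostrophic balance rearranged: |∂P/∂n| = f ρ V_g
|∂P/∂n| = 1.22×10⁻⁴ × 0.761 × 27.0 = 2.51×10⁻³ Pa/m
Isobar spacing: Δn = ΔP/|∂P/∂n| = 800 Pa / 2.51×10⁻³ Pa/m = 318316 m ≈ 320 km

320 km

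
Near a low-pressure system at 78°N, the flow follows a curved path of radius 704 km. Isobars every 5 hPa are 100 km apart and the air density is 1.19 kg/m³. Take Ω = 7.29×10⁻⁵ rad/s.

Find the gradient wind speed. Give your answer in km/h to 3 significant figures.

85.7 km/h

Coriolis parameter at 78°N:
f = 2Ω sin φ = 2 × 7.29×10⁻⁵ × sin 78° = 1.43×10⁻⁴ s⁻¹
Pressure gradient: |∂P/∂n| = 500 Pa / 100000 m = 5.00×10⁻³ Pa/m
Geostrophic speed: V_g = |∂P/∂n|/(fρ) = 5.00×10⁻³/(1.43×10⁻⁴ × 1.19) = 29.5 m/s
Around a low, centrifugal force acts outward with Coriolis, so pressure-gradient force balances both:
(1/ρ)|∂P/∂n| = fV + V²/R  →  V² + fR·V − fR·V_g = 0
With fR = 1.43×10⁻⁴ × 704×10³ m = 100 m/s:
V = [−fR + √((fR)² + 4 fR V_g)]/2 = [−100 + √(100² + 4×100×29.5)]/2 = 23.8 m/s
Subgeostrophic (V < V_g = 29.5 m/s), as expected around a low.
Converting: 23.8 m/s × 3.6 = 85.7 km/h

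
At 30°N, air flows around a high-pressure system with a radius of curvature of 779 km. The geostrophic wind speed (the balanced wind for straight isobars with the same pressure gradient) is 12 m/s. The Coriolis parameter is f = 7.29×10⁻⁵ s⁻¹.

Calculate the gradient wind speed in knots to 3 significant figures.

33.5 knots

Around a high, pressure-gradient force acts outward with centrifugal, so Coriolis balances both:
fV = (1/ρ)|∂P/∂n| + V²/R  →  V² − fR·V + fR·V_g = 0
With fR = 7.29×10⁻⁵ × 779×10³ m = 56.8 m/s:
V = [fR − √((fR)² − 4 fR V_g)]/2 = [56.8 − √(56.8² − 4×56.8×12)]/2 = 17.2 m/s
Supergeostrophic (V > V_g = 12 m/s), as expected around a high.
Converting: 17.2 m/s × 1.944 = 33.5 knots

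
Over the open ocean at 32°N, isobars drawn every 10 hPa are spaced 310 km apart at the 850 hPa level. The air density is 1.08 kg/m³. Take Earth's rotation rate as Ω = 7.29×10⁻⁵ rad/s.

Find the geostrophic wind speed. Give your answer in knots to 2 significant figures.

75 knots

Coriolis parameter at 32°N:
f = 2Ω sin φ = 2 × 7.29×10⁻⁵ × sin 32° = 7.73×10⁻⁵ s⁻¹
Pressure gradient: |∂P/∂n| = 1000 Pa / 310000 m = 3.23×10⁻³ Pa/m
Geostrophic balance (pressure-gradient force = Coriolis force):
V_g = (1/(fρ)) |∂P/∂n| = 3.23×10⁻³ / (7.73×10⁻⁵ × 1.08) = 38.7 m/s
Converting: 38.7 m/s × 1.944 = 75 knots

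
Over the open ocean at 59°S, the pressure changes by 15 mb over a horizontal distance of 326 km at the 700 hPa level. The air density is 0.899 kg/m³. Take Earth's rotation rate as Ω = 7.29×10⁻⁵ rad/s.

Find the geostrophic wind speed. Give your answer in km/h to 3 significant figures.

Coriolis parameter at 59°S:
f = 2Ω sin φ = 2 × 7.29×10⁻⁵ × sin 59° = 1.25×10⁻⁴ s⁻¹
Pressure gradient: |∂P/∂n| = 1500 Pa / 326000 m = 4.60×10⁻³ Pa/m
Geostrophic balance (pressure-gradient force = Coriolis force):
V_g = (1/(fρ)) |∂P/∂n| = 4.60×10⁻³ / (1.25×10⁻⁴ × 0.899) = 41.0 m/s
Converting: 41.0 m/s × 3.6 = 147 km/h

147 km/h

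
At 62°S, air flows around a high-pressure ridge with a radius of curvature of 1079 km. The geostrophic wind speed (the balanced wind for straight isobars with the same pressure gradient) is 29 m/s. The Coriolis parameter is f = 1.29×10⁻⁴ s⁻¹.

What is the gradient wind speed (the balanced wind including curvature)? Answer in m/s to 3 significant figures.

41.2 m/s

Around a high, pressure-gradient force acts outward with centrifugal, so Coriolis balances both:
fV = (1/ρ)|∂P/∂n| + V²/R  →  V² − fR·V + fR·V_g = 0
With fR = 1.29×10⁻⁴ × 1079×10³ m = 139 m/s:
V = [fR − √((fR)² − 4 fR V_g)]/2 = [139 − √(139² − 4×139×29)]/2 = 41.2 m/s
Supergeostrophic (V > V_g = 29 m/s), as expected around a high.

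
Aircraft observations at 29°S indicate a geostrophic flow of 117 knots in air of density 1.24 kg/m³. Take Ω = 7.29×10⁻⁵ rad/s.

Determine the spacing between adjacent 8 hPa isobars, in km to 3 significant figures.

Coriolis parameter at 29°S:
f = 2Ω sin φ = 2 × 7.29×10⁻⁵ × sin 29° = 7.07×10⁻⁵ s⁻¹
Wind speed in SI: 117 knots = 60.2 m/s
Geostrophic balance rearranged: |∂P/∂n| = f ρ V_g
|∂P/∂n| = 7.07×10⁻⁵ × 1.24 × 60.2 = 5.28×10⁻³ Pa/m
Isobar spacing: Δn = ΔP/|∂P/∂n| = 800 Pa / 5.28×10⁻³ Pa/m = 151641 m ≈ 152 km

152 km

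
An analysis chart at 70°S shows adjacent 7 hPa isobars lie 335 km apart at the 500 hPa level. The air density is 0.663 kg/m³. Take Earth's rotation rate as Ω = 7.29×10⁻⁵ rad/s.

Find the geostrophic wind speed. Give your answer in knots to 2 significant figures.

45 knots

Coriolis parameter at 70°S:
f = 2Ω sin φ = 2 × 7.29×10⁻⁵ × sin 70° = 1.37×10⁻⁴ s⁻¹
Pressure gradient: |∂P/∂n| = 700 Pa / 335000 m = 2.09×10⁻³ Pa/m
Geostrophic balance (pressure-gradient force = Coriolis force):
V_g = (1/(fρ)) |∂P/∂n| = 2.09×10⁻³ / (1.37×10⁻⁴ × 0.663) = 23.0 m/s
Converting: 23.0 m/s × 1.944 = 45 knots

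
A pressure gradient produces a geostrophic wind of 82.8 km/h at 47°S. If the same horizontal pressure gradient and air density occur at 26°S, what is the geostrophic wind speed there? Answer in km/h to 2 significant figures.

140 km/h

With the same pressure gradient and density, V_g ∝ 1/f ∝ 1/sin φ.
V₂ = V₁ · sin φ₁ / sin φ₂ = 82.8 × sin 47° / sin 26°
V₂ = 82.8 × 0.7314/0.4384 = 140 km/h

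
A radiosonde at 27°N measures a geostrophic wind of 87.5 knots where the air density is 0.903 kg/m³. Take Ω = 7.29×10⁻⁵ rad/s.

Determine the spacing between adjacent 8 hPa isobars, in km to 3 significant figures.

297 km

Coriolis parameter at 27°N:
f = 2Ω sin φ = 2 × 7.29×10⁻⁵ × sin 27° = 6.62×10⁻⁵ s⁻¹
Wind speed in SI: 87.5 knots = 45.0 m/s
Geostrophic balance rearranged: |∂P/∂n| = f ρ V_g
|∂P/∂n| = 6.62×10⁻⁵ × 0.903 × 45.0 = 2.69×10⁻³ Pa/m
Isobar spacing: Δn = ΔP/|∂P/∂n| = 800 Pa / 2.69×10⁻³ Pa/m = 297339 m ≈ 297 km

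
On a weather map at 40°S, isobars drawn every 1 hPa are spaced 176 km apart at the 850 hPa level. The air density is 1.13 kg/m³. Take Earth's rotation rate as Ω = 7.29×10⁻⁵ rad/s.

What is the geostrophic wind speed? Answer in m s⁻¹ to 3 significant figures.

Coriolis parameter at 40°S:
f = 2Ω sin φ = 2 × 7.29×10⁻⁵ × sin 40° = 9.37×10⁻⁵ s⁻¹
Pressure gradient: |∂P/∂n| = 100 Pa / 176000 m = 5.68×10⁻⁴ Pa/m
Geostrophic balance (pressure-gradient force = Coriolis force):
V_g = (1/(fρ)) |∂P/∂n| = 5.68×10⁻⁴ / (9.37×10⁻⁵ × 1.13) = 5.37 m/s

5.37 m s⁻¹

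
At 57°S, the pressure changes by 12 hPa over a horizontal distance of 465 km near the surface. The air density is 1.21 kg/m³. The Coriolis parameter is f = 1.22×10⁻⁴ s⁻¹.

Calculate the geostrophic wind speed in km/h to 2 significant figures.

Pressure gradient: |∂P/∂n| = 1200 Pa / 465000 m = 2.58×10⁻³ Pa/m
Geostrophic balance (pressure-gradient force = Coriolis force):
V_g = (1/(fρ)) |∂P/∂n| = 2.58×10⁻³ / (1.22×10⁻⁴ × 1.21) = 17.5 m/s
Converting: 17.5 m/s × 3.6 = 63 km/h

63 km/h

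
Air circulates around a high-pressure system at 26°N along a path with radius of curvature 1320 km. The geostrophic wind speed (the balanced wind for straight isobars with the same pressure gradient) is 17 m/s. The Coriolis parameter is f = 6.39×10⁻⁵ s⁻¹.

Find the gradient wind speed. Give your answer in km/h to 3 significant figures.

Around a high, pressure-gradient force acts outward with centrifugal, so Coriolis balances both:
fV = (1/ρ)|∂P/∂n| + V²/R  →  V² − fR·V + fR·V_g = 0
With fR = 6.39×10⁻⁵ × 1320×10³ m = 84.3 m/s:
V = [fR − √((fR)² − 4 fR V_g)]/2 = [84.3 − √(84.3² − 4×84.3×17)]/2 = 23.6 m/s
Supergeostrophic (V > V_g = 17 m/s), as expected around a high.
Converting: 23.6 m/s × 3.6 = 85.0 km/h

85.0 km/h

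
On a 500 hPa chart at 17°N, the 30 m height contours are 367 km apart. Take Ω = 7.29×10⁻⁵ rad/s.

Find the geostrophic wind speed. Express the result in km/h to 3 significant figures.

Coriolis parameter at 17°N:
f = 2Ω sin φ = 2 × 7.29×10⁻⁵ × sin 17° = 4.26×10⁻⁵ s⁻¹
Height gradient: |∂Z/∂n| = 30 m / 367000 m = 8.17×10⁻⁵
On a pressure surface, geostrophic balance gives V_g = (g/f)|∂Z/∂n|:
V_g = 9.81 × 8.17×10⁻⁵ / 4.26×10⁻⁵ = 18.8 m/s
Converting: 18.8 m/s × 3.6 = 67.7 km/h

67.7 km/h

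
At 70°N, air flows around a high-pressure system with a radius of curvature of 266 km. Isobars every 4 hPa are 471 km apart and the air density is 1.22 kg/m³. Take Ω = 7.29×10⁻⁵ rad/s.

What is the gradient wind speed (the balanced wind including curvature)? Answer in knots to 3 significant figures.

11.9 knots

Coriolis parameter at 70°N:
f = 2Ω sin φ = 2 × 7.29×10⁻⁵ × sin 70° = 1.37×10⁻⁴ s⁻¹
Pressure gradient: |∂P/∂n| = 400 Pa / 471000 m = 8.49×10⁻⁴ Pa/m
Geostrophic speed: V_g = |∂P/∂n|/(fρ) = 8.49×10⁻⁴/(1.37×10⁻⁴ × 1.22) = 5.08 m/s
Around a high, pressure-gradient force acts outward with centrifugal, so Coriolis balances both:
fV = (1/ρ)|∂P/∂n| + V²/R  →  V² − fR·V + fR·V_g = 0
With fR = 1.37×10⁻⁴ × 266×10³ m = 36.4 m/s:
V = [fR − √((fR)² − 4 fR V_g)]/2 = [36.4 − √(36.4² − 4×36.4×5.08)]/2 = 6.1 m/s
Supergeostrophic (V > V_g = 5.08 m/s), as expected around a high.
Converting: 6.1 m/s × 1.944 = 11.9 knots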